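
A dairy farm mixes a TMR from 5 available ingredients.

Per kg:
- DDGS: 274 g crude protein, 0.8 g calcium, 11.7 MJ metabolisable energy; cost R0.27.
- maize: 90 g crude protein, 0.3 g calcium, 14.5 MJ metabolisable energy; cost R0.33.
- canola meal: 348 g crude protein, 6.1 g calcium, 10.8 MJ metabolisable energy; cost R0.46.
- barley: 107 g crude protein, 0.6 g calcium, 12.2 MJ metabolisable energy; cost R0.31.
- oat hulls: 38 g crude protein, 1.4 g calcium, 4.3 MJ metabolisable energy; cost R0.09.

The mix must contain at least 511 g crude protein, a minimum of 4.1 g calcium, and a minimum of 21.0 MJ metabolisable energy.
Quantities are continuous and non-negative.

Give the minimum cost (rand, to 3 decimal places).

Let x1 = kg of DDGS, x2 = kg of maize, x3 = kg of canola meal, x4 = kg of barley, x5 = kg of oat hulls.
min 0.27x1 + 0.33x2 + 0.46x3 + 0.31x4 + 0.09x5 s.t.:
  274x1 + 90x2 + 348x3 + 107x4 + 38x5 ≥ 511   (crude protein)
  0.8x1 + 0.3x2 + 6.1x3 + 0.6x4 + 1.4x5 ≥ 4.1   (calcium)
  11.7x1 + 14.5x2 + 10.8x3 + 12.2x4 + 4.3x5 ≥ 21   (metabolisable energy)
  x1, x2, x3, x4, x5 ≥ 0.
The cheapest feasible vertex uses only DDGS, canola meal, oat hulls; maize, barley are not used. The crude protein, calcium, metabolisable energy requirements are met with equality.
That vertex is x1 = 1.276, x3 = 0.4266, x5 = 0.3406.
Objective = 0.27·1.276 + 0.46·0.4266 + 0.09·0.3406 = 0.57141.

R0.571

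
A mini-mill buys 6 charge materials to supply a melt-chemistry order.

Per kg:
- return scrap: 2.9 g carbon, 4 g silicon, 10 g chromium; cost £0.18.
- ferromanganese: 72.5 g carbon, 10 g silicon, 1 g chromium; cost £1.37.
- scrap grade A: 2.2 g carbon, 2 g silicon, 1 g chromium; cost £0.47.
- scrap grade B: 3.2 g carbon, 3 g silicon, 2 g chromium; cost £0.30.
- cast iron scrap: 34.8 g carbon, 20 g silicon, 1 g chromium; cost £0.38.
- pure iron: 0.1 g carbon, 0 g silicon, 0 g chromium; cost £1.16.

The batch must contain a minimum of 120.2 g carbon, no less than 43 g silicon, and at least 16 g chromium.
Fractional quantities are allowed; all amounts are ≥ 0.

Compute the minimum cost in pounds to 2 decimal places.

£1.50

Let x1 = kg of return scrap, x2 = kg of ferromanganese, x3 = kg of scrap grade A, x4 = kg of scrap grade B, x5 = kg of cast iron scrap, x6 = kg of pure iron.
Minimize 0.18x1 + 1.37x2 + 0.47x3 + 0.3x4 + 0.38x5 + 1.16x6 subject to:
  2.9x1 + 72.5x2 + 2.2x3 + 3.2x4 + 34.8x5 + 0.1x6 ≥ 120.2   (carbon)
  4x1 + 10x2 + 2x3 + 3x4 + 20x5 ≥ 43   (silicon)
  10x1 + 1x2 + 1x3 + 2x4 + 1x5 ≥ 16   (chromium)
  x1, x2, x3, x4, x5, x6 ≥ 0.
At the optimum only return scrap, cast iron scrap are positive (ferromanganese, scrap grade A, scrap grade B, pure iron = 0). Binding constraints: carbon and chromium.
That vertex is x1 = 1.265, x5 = 3.349.
Total cost: 0.18·1.265 + 0.38·3.349 = 1.5003.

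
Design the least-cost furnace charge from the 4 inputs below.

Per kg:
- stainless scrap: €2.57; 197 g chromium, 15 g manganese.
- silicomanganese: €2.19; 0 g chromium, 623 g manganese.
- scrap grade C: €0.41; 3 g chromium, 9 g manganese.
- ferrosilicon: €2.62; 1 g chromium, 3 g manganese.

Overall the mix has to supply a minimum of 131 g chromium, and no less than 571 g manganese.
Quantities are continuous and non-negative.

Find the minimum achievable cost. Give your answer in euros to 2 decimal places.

€3.68

Let x1 = kg of stainless scrap, x2 = kg of silicomanganese, x3 = kg of scrap grade C, x4 = kg of ferrosilicon.
min 2.57x1 + 2.19x2 + 0.41x3 + 2.62x4 s.t.:
  197x1 + 3x3 + 1x4 ≥ 131   (chromium)
  15x1 + 623x2 + 9x3 + 3x4 ≥ 571   (manganese)
  x1, x2, x3, x4 ≥ 0.
The cheapest feasible vertex uses only stainless scrap, silicomanganese; scrap grade C, ferrosilicon are not used. The chromium and manganese requirements are met with equality.
So stainless scrap = 0.665 kg, silicomanganese = 0.9005 kg.
Total cost: 2.57·0.665 + 2.19·0.9005 = 3.6811.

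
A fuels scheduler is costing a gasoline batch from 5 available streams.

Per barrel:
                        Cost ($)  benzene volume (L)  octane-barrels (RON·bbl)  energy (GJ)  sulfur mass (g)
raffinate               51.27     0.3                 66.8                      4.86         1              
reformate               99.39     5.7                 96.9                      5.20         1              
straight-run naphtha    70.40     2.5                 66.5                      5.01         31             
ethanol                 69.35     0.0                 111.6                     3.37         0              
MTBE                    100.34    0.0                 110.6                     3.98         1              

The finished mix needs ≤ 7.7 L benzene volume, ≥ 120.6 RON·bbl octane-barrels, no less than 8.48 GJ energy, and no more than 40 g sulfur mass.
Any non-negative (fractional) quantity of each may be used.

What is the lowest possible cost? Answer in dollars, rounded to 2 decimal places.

$91.55

This is a linear program. Let x1 = barrels of raffinate, x2 = barrels of reformate, x3 = barrels of straight-run naphtha, x4 = barrels of ethanol, x5 = barrels of MTBE.
Minimize 51.27x1 + 99.39x2 + 70.4x3 + 69.35x4 + 100.34x5 subject to:
  0.3x1 + 5.7x2 + 2.5x3 ≤ 7.7   (benzene volume)
  66.8x1 + 96.9x2 + 66.5x3 + 111.6x4 + 110.6x5 ≥ 120.6   (octane-barrels)
  4.86x1 + 5.2x2 + 5.01x3 + 3.37x4 + 3.98x5 ≥ 8.48   (energy)
  1x1 + 1x2 + 31x3 + 1x5 ≤ 40   (sulfur mass)
  x1, x2, x3, x4, x5 ≥ 0.
At the optimum only raffinate, ethanol are positive (reformate, straight-run naphtha, MTBE = 0). The octane-barrels and energy requirements are met with equality.
So raffinate = 1.7019 barrels, ethanol = 0.061943 barrels.
Total cost: 51.27·1.7019 + 69.35·0.061943 = 91.5522.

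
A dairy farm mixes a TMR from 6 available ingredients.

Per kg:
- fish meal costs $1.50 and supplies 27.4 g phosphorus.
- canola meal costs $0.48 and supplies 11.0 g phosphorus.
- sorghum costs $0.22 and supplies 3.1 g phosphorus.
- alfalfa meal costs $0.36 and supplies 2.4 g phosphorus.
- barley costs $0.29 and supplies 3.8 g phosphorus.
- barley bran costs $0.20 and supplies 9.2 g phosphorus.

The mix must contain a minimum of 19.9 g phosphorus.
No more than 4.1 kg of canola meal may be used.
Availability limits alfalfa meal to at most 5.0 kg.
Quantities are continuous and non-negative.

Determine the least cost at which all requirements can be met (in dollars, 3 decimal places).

$0.433

Let x1 = kg of fish meal, x2 = kg of canola meal, x3 = kg of sorghum, x4 = kg of alfalfa meal, x5 = kg of barley, x6 = kg of barley bran.
Minimize 1.5x1 + 0.48x2 + 0.22x3 + 0.36x4 + 0.29x5 + 0.2x6 with:
  27.4x1 + 11x2 + 3.1x3 + 2.4x4 + 3.8x5 + 9.2x6 ≥ 19.9   (phosphorus)
  x2 ≤ 4.1
  x4 ≤ 5
  x1, x2, x3, x4, x5, x6 ≥ 0.
The optimal basis is {barley bran}; fish meal, canola meal, sorghum, alfalfa meal, barley drop out. The phosphorus requirement is met with equality.
Solving gives x6 = 2.163.
Objective = 0.2·2.163 = 0.43260.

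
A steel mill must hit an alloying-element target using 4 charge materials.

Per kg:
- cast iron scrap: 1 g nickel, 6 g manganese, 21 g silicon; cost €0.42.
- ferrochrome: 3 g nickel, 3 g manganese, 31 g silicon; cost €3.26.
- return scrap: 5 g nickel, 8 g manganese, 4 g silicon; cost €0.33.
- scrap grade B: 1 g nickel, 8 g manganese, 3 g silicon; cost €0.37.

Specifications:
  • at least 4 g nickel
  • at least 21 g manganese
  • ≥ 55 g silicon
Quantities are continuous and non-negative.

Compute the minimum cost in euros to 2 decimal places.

€1.29

Treat it as an LP. Let x1 = kg of cast iron scrap, x2 = kg of ferrochrome, x3 = kg of return scrap, x4 = kg of scrap grade B.
min 0.42x1 + 3.26x2 + 0.33x3 + 0.37x4 s.t.:
  1x1 + 3x2 + 5x3 + 1x4 ≥ 4   (nickel)
  6x1 + 3x2 + 8x3 + 8x4 ≥ 21   (manganese)
  21x1 + 31x2 + 4x3 + 3x4 ≥ 55   (silicon)
  x1, x2, x3, x4 ≥ 0.
The cheapest feasible vertex uses only cast iron scrap, return scrap; ferrochrome, scrap grade B are not used. Binding constraints: manganese and silicon.
So cast iron scrap = 2.472 kg, return scrap = 0.7708 kg.
Cost = 0.42·2.472 + 0.33·0.7708 = 1.2926.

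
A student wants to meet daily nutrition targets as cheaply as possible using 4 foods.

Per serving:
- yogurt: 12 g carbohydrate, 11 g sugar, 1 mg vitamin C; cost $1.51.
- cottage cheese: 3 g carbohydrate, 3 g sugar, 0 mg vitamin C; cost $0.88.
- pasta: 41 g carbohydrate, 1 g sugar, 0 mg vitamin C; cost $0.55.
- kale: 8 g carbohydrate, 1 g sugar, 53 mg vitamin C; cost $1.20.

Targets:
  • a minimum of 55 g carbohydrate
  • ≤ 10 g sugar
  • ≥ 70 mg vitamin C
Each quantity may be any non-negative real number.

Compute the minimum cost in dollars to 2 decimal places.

Treat it as an LP. Let x1 = servings of yogurt, x2 = servings of cottage cheese, x3 = servings of pasta, x4 = servings of kale.
Minimise 1.51x1 + 0.88x2 + 0.55x3 + 1.2x4 subject to:
  12x1 + 3x2 + 41x3 + 8x4 ≥ 55   (carbohydrate)
  11x1 + 3x2 + 1x3 + 1x4 ≤ 10   (sugar)
  1x1 + 53x4 ≥ 70   (vitamin C)
  x1, x2, x3, x4 ≥ 0.
The cheapest feasible vertex uses only pasta, kale; yogurt, cottage cheese are not used. The carbohydrate and vitamin C requirements are met with equality.
Optimal quantities: pasta = 1.084 servings, kale = 1.321 servings.
Objective = 0.55·1.084 + 1.2·1.321 = 2.1814.

$2.18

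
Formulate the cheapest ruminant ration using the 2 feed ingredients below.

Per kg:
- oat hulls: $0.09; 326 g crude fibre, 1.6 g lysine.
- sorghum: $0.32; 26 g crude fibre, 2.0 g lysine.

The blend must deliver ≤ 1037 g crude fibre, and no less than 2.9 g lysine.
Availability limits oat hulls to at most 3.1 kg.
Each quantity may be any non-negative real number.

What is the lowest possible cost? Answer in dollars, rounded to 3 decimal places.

Treat it as an LP. Let x1 = kg of oat hulls, x2 = kg of sorghum.
Minimize 0.09x1 + 0.32x2 s.t.:
  326x1 + 26x2 ≤ 1037   (crude fibre)
  1.6x1 + 2x2 ≥ 2.9   (lysine)
  x1 ≤ 3.1
  x1, x2 ≥ 0.
At the optimum only oat hulls is positive (sorghum = 0). Binding constraint: lysine.
Optimal quantities: oat hulls = 1.812 kg.
Objective = 0.09·1.812 = 0.16308.

$0.163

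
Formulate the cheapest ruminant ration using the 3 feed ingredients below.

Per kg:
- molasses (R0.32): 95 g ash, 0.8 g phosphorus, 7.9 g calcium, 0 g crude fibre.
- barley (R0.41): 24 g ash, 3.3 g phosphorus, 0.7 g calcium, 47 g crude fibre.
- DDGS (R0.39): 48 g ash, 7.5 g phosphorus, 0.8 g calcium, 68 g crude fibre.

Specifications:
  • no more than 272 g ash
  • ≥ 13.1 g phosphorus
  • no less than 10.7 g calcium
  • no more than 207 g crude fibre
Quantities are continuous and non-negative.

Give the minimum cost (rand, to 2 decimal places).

R1.01

Treat it as an LP. Let x1 = kg of molasses, x2 = kg of barley, x3 = kg of DDGS.
Minimise 0.32x1 + 0.41x2 + 0.39x3 s.t.:
  95x1 + 24x2 + 48x3 ≤ 272   (ash)
  0.8x1 + 3.3x2 + 7.5x3 ≥ 13.1   (phosphorus)
  7.9x1 + 0.7x2 + 0.8x3 ≥ 10.7   (calcium)
  47x2 + 68x3 ≤ 207   (crude fibre)
  x1, x2, x3 ≥ 0.
The cheapest feasible vertex uses only molasses, DDGS; barley is not used. Binding constraints: phosphorus and calcium.
That vertex is x1 = 1.19, x3 = 1.62.
Hence cost = 0.32·1.19 + 0.39·1.62 = R1.0126.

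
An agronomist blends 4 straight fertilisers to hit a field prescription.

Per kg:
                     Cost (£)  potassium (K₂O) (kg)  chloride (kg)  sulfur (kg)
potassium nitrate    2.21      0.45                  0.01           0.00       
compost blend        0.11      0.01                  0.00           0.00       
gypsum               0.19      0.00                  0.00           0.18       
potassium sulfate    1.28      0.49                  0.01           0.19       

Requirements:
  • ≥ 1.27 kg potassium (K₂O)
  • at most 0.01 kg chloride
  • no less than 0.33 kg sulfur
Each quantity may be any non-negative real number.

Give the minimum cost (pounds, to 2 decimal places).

£10.01

Let x1 = kg of potassium nitrate, x2 = kg of compost blend, x3 = kg of gypsum, x4 = kg of potassium sulfate.
min 2.21x1 + 0.11x2 + 0.19x3 + 1.28x4 s.t.:
  0.45x1 + 0.01x2 + 0.49x4 ≥ 1.27   (potassium (K₂O))
  0.01x1 + 0.01x4 ≤ 0.01   (chloride)
  0.18x3 + 0.19x4 ≥ 0.33   (sulfur)
  x1, x2, x3, x4 ≥ 0.
The cheapest feasible vertex uses only compost blend, gypsum, potassium sulfate; potassium nitrate is not used. There the potassium (K₂O), chloride, sulfur constraints are tight.
That vertex is x2 = 78, x3 = 0.7778, x4 = 1.
Objective = 0.11·78 + 0.19·0.7778 + 1.28·1 = 10.0078.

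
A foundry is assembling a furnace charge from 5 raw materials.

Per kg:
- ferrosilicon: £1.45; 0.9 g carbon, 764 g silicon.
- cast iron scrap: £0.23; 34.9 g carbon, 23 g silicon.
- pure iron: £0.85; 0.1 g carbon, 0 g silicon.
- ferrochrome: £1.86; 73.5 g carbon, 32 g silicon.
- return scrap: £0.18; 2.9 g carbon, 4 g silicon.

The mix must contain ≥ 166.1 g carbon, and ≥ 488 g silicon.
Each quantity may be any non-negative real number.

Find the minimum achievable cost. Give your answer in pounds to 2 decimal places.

Let x1 = kg of ferrosilicon, x2 = kg of cast iron scrap, x3 = kg of pure iron, x4 = kg of ferrochrome, x5 = kg of return scrap.
Minimize 1.45x1 + 0.23x2 + 0.85x3 + 1.86x4 + 0.18x5 subject to:
  0.9x1 + 34.9x2 + 0.1x3 + 73.5x4 + 2.9x5 ≥ 166.1   (carbon)
  764x1 + 23x2 + 32x4 + 4x5 ≥ 488   (silicon)
  x1, x2, x3, x4, x5 ≥ 0.
The minimum-cost mix takes nothing from pure iron, ferrochrome, return scrap — only ferrosilicon, cast iron scrap. The carbon and silicon requirements are met with equality.
Solving gives x1 = 0.4959, x2 = 4.747.
Objective = 1.45·0.4959 + 0.23·4.747 = 1.8109.

£1.81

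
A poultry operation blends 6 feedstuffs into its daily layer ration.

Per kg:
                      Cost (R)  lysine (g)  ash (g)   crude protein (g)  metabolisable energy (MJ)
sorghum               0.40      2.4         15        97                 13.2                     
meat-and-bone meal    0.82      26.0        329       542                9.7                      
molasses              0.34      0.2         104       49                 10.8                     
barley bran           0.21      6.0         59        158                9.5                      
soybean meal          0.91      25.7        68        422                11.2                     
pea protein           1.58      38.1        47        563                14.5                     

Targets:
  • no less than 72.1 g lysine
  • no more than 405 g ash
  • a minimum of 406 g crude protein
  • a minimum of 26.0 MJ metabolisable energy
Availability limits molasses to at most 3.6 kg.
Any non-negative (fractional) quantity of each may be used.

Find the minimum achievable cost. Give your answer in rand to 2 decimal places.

Let x1 = kg of sorghum, x2 = kg of meat-and-bone meal, x3 = kg of molasses, x4 = kg of barley bran, x5 = kg of soybean meal, x6 = kg of pea protein.
Minimize 0.4x1 + 0.82x2 + 0.34x3 + 0.21x4 + 0.91x5 + 1.58x6 with:
  2.4x1 + 26x2 + 0.2x3 + 6x4 + 25.7x5 + 38.1x6 ≥ 72.1   (lysine)
  15x1 + 329x2 + 104x3 + 59x4 + 68x5 + 47x6 ≤ 405   (ash)
  97x1 + 542x2 + 49x3 + 158x4 + 422x5 + 563x6 ≥ 406   (crude protein)
  13.2x1 + 9.7x2 + 10.8x3 + 9.5x4 + 11.2x5 + 14.5x6 ≥ 26   (metabolisable energy)
  x3 ≤ 3.6
  x1, x2, x3, x4, x5, x6 ≥ 0.
The cheapest feasible vertex uses only meat-and-bone meal, soybean meal; sorghum, molasses, barley bran, pea protein are not used. Binding constraints: lysine and ash.
Optimal quantities: meat-and-bone meal = 0.8233 kg, soybean meal = 1.973 kg.
Total cost: 0.82·0.8233 + 0.91·1.973 = 2.4705.

R2.47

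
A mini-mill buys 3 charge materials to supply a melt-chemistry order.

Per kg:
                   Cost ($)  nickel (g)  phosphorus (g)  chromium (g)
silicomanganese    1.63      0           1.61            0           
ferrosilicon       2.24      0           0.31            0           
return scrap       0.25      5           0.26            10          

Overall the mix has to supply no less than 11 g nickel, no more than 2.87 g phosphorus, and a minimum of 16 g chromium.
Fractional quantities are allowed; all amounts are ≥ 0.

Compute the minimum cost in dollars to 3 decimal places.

Set it up as a linear program. Let x1 = kg of silicomanganese, x2 = kg of ferrosilicon, x3 = kg of return scrap.
min 1.63x1 + 2.24x2 + 0.25x3 with:
  5x3 ≥ 11   (nickel)
  1.61x1 + 0.31x2 + 0.26x3 ≤ 2.87   (phosphorus)
  10x3 ≥ 16   (chromium)
  x1, x2, x3 ≥ 0.
The minimum-cost mix takes nothing from silicomanganese, ferrosilicon — only return scrap. The nickel requirement is met with equality.
Solving gives x3 = 2.2.
Hence cost = 0.25·2.2 = $0.55000.

$0.550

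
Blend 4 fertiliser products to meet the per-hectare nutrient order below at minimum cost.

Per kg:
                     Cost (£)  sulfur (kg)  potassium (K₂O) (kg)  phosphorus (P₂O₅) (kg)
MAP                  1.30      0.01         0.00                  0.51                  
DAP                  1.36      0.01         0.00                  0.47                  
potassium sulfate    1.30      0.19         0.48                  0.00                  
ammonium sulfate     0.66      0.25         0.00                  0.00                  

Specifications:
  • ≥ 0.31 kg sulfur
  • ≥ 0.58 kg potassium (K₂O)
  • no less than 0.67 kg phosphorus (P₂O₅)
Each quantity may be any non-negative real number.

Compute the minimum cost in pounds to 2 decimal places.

£3.46

Let x1 = kg of MAP, x2 = kg of DAP, x3 = kg of potassium sulfate, x4 = kg of ammonium sulfate.
Minimise 1.3x1 + 1.36x2 + 1.3x3 + 0.66x4 s.t.:
  0.01x1 + 0.01x2 + 0.19x3 + 0.25x4 ≥ 0.31   (sulfur)
  0.48x3 ≥ 0.58   (potassium (K₂O))
  0.51x1 + 0.47x2 ≥ 0.67   (phosphorus (P₂O₅))
  x1, x2, x3, x4 ≥ 0.
At the optimum only MAP, potassium sulfate, ammonium sulfate are positive (DAP = 0). There the sulfur, potassium (K₂O), phosphorus (P₂O₅) constraints are tight.
That vertex is x1 = 1.314, x3 = 1.208, x4 = 0.2691.
Hence cost = 1.3·1.314 + 1.3·1.208 + 0.66·0.2691 = £3.4562.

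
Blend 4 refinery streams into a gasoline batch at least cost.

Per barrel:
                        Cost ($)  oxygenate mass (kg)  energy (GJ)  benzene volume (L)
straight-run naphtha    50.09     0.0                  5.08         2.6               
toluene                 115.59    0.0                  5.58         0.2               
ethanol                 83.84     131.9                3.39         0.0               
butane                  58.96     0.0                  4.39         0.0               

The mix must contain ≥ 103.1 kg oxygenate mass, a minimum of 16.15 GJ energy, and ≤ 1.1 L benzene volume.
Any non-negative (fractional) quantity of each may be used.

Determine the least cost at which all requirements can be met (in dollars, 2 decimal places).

Let x1 = barrels of straight-run naphtha, x2 = barrels of toluene, x3 = barrels of ethanol, x4 = barrels of butane.
Minimize 50.09x1 + 115.59x2 + 83.84x3 + 58.96x4 with:
  131.9x3 ≥ 103.1   (oxygenate mass)
  5.08x1 + 5.58x2 + 3.39x3 + 4.39x4 ≥ 16.15   (energy)
  2.6x1 + 0.2x2 ≤ 1.1   (benzene volume)
  x1, x2, x3, x4 ≥ 0.
At the optimum only straight-run naphtha, ethanol, butane are positive (toluene = 0). Binding constraints: oxygenate mass, energy, benzene volume.
Optimal quantities: straight-run naphtha = 0.423077 barrels, ethanol = 0.781653 barrels, butane = 2.58564 barrels.
Cost = 50.09·0.423077 + 83.84·0.781653 + 58.96·2.58564 = 239.17505.

$239.18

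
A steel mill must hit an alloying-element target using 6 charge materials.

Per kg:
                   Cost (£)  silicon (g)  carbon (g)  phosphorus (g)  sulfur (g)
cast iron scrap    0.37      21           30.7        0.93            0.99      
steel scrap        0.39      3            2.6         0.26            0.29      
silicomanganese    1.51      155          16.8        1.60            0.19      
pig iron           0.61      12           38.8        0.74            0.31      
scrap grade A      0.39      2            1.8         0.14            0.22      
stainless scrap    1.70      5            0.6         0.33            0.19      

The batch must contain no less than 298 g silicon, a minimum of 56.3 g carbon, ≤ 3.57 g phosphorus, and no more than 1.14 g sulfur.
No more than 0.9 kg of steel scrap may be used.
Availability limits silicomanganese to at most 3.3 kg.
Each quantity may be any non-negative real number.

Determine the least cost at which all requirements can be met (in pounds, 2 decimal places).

This is a linear program. Let x1 = kg of cast iron scrap, x2 = kg of steel scrap, x3 = kg of silicomanganese, x4 = kg of pig iron, x5 = kg of scrap grade A, x6 = kg of stainless scrap.
Minimize 0.37x1 + 0.39x2 + 1.51x3 + 0.61x4 + 0.39x5 + 1.7x6 subject to:
  21x1 + 3x2 + 155x3 + 12x4 + 2x5 + 5x6 ≥ 298   (silicon)
  30.7x1 + 2.6x2 + 16.8x3 + 38.8x4 + 1.8x5 + 0.6x6 ≥ 56.3   (carbon)
  0.93x1 + 0.26x2 + 1.6x3 + 0.74x4 + 0.14x5 + 0.33x6 ≤ 3.57   (phosphorus)
  0.99x1 + 0.29x2 + 0.19x3 + 0.31x4 + 0.22x5 + 0.19x6 ≤ 1.14   (sulfur)
  x2 ≤ 0.9
  x3 ≤ 3.3
  x1, x2, x3, x4, x5, x6 ≥ 0.
At the optimum only cast iron scrap, silicomanganese, pig iron are positive (steel scrap, scrap grade A, stainless scrap = 0). There the silicon, carbon, phosphorus constraints are tight.
Solving gives x1 = 0.4043, x3 = 1.842, x4 = 0.3336.
Total cost: 0.37·0.4043 + 1.51·1.842 + 0.61·0.3336 = 3.1345.

£3.13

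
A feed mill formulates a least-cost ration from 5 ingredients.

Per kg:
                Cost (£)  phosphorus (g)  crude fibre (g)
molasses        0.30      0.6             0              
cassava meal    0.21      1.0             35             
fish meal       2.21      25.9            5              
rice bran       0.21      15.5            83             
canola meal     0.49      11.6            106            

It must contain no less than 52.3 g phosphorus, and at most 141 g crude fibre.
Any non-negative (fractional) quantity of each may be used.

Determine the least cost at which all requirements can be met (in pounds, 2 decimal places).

£2.64

Let x1 = kg of molasses, x2 = kg of cassava meal, x3 = kg of fish meal, x4 = kg of rice bran, x5 = kg of canola meal.
Minimise 0.3x1 + 0.21x2 + 2.21x3 + 0.21x4 + 0.49x5 subject to:
  0.6x1 + 1x2 + 25.9x3 + 15.5x4 + 11.6x5 ≥ 52.3   (phosphorus)
  35x2 + 5x3 + 83x4 + 106x5 ≤ 141   (crude fibre)
  x1, x2, x3, x4, x5 ≥ 0.
The cheapest feasible vertex uses only fish meal, rice bran; molasses, cassava meal, canola meal are not used. Binding constraints: phosphorus and crude fibre.
Optimal quantities: fish meal = 1.04 kg, rice bran = 1.636 kg.
Cost = 2.21·1.04 + 0.21·1.636 = 2.6420.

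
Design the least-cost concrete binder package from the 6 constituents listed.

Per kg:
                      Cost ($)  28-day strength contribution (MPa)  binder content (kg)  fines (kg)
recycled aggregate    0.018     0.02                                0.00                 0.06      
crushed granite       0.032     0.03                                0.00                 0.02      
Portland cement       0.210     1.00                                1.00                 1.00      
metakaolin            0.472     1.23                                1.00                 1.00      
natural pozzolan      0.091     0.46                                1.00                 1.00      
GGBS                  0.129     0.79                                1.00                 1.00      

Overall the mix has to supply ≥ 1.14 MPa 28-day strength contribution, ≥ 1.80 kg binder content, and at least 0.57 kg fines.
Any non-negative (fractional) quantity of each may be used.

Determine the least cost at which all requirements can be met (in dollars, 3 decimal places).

Let x1 = kg of recycled aggregate, x2 = kg of crushed granite, x3 = kg of Portland cement, x4 = kg of metakaolin, x5 = kg of natural pozzolan, x6 = kg of GGBS.
Minimise 0.018x1 + 0.032x2 + 0.21x3 + 0.472x4 + 0.091x5 + 0.129x6 s.t.:
  0.02x1 + 0.03x2 + 1x3 + 1.23x4 + 0.46x5 + 0.79x6 ≥ 1.14   (28-day strength contribution)
  1x3 + 1x4 + 1x5 + 1x6 ≥ 1.8   (binder content)
  0.06x1 + 0.02x2 + 1x3 + 1x4 + 1x5 + 1x6 ≥ 0.57   (fines)
  x1, x2, x3, x4, x5, x6 ≥ 0.
The minimum-cost mix takes nothing from recycled aggregate, crushed granite, Portland cement, metakaolin — only natural pozzolan, GGBS. Binding constraints: 28-day strength contribution and binder content.
Solving gives x5 = 0.8545, x6 = 0.9455.
Hence cost = 0.091·0.8545 + 0.129·0.9455 = $0.19973.

$0.200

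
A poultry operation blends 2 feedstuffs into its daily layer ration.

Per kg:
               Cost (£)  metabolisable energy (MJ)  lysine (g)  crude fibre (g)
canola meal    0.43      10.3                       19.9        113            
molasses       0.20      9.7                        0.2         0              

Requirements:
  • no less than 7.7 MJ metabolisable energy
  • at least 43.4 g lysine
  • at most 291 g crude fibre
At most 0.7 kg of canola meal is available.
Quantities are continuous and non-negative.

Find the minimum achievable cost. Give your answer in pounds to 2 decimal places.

£29.77

This is a linear program. Let x1 = kg of canola meal, x2 = kg of molasses.
Minimise 0.43x1 + 0.2x2 with:
  10.3x1 + 9.7x2 ≥ 7.7   (metabolisable energy)
  19.9x1 + 0.2x2 ≥ 43.4   (lysine)
  113x1 ≤ 291   (crude fibre)
  x1 ≤ 0.7
  x1, x2 ≥ 0.
Both inputs are positive at the optimum. The lysine and the canola meal cap requirements are met with equality.
So canola meal = 0.7 kg, molasses = 147.35 kg.
Cost = 0.43·0.7 + 0.2·147.35 = 29.7710.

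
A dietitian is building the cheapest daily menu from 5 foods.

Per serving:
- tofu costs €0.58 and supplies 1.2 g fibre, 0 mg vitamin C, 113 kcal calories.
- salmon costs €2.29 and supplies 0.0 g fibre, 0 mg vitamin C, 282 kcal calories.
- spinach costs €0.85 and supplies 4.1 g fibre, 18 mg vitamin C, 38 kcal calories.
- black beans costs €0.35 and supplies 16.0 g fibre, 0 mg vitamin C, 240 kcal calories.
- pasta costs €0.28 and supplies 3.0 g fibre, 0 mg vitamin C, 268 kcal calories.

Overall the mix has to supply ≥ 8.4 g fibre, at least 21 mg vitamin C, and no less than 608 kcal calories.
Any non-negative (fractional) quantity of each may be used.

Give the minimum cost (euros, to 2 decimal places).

Set it up as a linear program. Let x1 = servings of tofu, x2 = servings of salmon, x3 = servings of spinach, x4 = servings of black beans, x5 = servings of pasta.
Minimise 0.58x1 + 2.29x2 + 0.85x3 + 0.35x4 + 0.28x5 s.t.:
  1.2x1 + 4.1x3 + 16x4 + 3x5 ≥ 8.4   (fibre)
  18x3 ≥ 21   (vitamin C)
  113x1 + 282x2 + 38x3 + 240x4 + 268x5 ≥ 608   (calories)
  x1, x2, x3, x4, x5 ≥ 0.
The optimal basis is {spinach, pasta}; tofu, salmon, black beans drop out. There the vitamin C and calories constraints are tight.
So spinach = 1.167 servings, pasta = 2.103 servings.
Objective = 0.85·1.167 + 0.28·2.103 = 1.5808.

€1.58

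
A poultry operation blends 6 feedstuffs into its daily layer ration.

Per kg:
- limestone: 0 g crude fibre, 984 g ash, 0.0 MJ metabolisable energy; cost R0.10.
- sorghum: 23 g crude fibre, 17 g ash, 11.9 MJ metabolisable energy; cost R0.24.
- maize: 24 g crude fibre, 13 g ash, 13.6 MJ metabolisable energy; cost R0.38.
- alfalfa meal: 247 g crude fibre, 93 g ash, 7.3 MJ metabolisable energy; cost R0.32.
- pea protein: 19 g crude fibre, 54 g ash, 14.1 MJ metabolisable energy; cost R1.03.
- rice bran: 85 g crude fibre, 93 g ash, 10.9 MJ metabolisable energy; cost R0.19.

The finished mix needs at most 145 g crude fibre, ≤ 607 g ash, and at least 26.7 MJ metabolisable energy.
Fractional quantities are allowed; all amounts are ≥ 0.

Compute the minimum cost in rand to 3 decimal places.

Let x1 = kg of limestone, x2 = kg of sorghum, x3 = kg of maize, x4 = kg of alfalfa meal, x5 = kg of pea protein, x6 = kg of rice bran.
Minimize 0.1x1 + 0.24x2 + 0.38x3 + 0.32x4 + 1.03x5 + 0.19x6 s.t.:
  23x2 + 24x3 + 247x4 + 19x5 + 85x6 ≤ 145   (crude fibre)
  984x1 + 17x2 + 13x3 + 93x4 + 54x5 + 93x6 ≤ 607   (ash)
  11.9x2 + 13.6x3 + 7.3x4 + 14.1x5 + 10.9x6 ≥ 26.7   (metabolisable energy)
  x1, x2, x3, x4, x5, x6 ≥ 0.
The minimum-cost mix takes nothing from limestone, maize, alfalfa meal, pea protein — only sorghum, rice bran. The crude fibre and metabolisable energy requirements are met with equality.
That vertex is x2 = 0.9056, x6 = 1.461.
Hence cost = 0.24·0.9056 + 0.19·1.461 = R0.49493.

R0.495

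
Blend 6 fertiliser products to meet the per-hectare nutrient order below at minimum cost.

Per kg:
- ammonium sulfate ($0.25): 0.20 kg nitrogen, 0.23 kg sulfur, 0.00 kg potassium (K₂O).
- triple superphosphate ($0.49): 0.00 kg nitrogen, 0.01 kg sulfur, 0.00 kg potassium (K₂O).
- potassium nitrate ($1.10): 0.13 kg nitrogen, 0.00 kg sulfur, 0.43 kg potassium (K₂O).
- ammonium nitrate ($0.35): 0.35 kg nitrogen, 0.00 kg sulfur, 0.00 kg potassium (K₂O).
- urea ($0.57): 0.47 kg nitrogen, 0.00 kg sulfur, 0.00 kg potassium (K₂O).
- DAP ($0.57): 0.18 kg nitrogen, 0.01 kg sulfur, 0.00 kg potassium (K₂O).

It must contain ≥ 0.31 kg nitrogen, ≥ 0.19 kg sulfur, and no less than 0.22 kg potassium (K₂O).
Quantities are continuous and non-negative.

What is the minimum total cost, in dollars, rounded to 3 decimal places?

$0.848

Treat it as an LP. Let x1 = kg of ammonium sulfate, x2 = kg of triple superphosphate, x3 = kg of potassium nitrate, x4 = kg of ammonium nitrate, x5 = kg of urea, x6 = kg of DAP.
Minimise 0.25x1 + 0.49x2 + 1.1x3 + 0.35x4 + 0.57x5 + 0.57x6 s.t.:
  0.2x1 + 0.13x3 + 0.35x4 + 0.47x5 + 0.18x6 ≥ 0.31   (nitrogen)
  0.23x1 + 0.01x2 + 0.01x6 ≥ 0.19   (sulfur)
  0.43x3 ≥ 0.22   (potassium (K₂O))
  x1, x2, x3, x4, x5, x6 ≥ 0.
The minimum-cost mix takes nothing from triple superphosphate, urea, DAP — only ammonium sulfate, potassium nitrate, ammonium nitrate. Binding constraints: nitrogen, sulfur, potassium (K₂O).
So ammonium sulfate = 0.8261 kg, potassium nitrate = 0.5116 kg, ammonium nitrate = 0.2236 kg.
Hence cost = 0.25·0.8261 + 1.1·0.5116 + 0.35·0.2236 = $0.84755.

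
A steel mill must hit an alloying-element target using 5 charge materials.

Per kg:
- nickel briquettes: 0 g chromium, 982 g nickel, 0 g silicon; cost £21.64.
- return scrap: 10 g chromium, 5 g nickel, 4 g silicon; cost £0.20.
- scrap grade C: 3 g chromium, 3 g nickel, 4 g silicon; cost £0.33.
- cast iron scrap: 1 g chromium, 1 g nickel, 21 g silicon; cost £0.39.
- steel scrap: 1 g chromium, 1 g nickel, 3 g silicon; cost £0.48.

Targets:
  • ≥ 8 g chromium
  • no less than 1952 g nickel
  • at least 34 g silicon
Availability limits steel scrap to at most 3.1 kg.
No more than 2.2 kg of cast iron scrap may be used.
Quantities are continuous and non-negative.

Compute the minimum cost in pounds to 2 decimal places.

Let x1 = kg of nickel briquettes, x2 = kg of return scrap, x3 = kg of scrap grade C, x4 = kg of cast iron scrap, x5 = kg of steel scrap.
min 21.64x1 + 0.2x2 + 0.33x3 + 0.39x4 + 0.48x5 with:
  10x2 + 3x3 + 1x4 + 1x5 ≥ 8   (chromium)
  982x1 + 5x2 + 3x3 + 1x4 + 1x5 ≥ 1952   (nickel)
  4x2 + 4x3 + 21x4 + 3x5 ≥ 34   (silicon)
  x5 ≤ 3.1
  x4 ≤ 2.2
  x1, x2, x3, x4, x5 ≥ 0.
The cheapest feasible vertex uses only nickel briquettes, return scrap, cast iron scrap; scrap grade C, steel scrap are not used. The chromium, nickel, silicon requirements are met with equality.
Optimal quantities: nickel briquettes = 1.9829 kg, return scrap = 0.65049 kg, cast iron scrap = 1.4951 kg.
Objective = 21.64·1.9829 + 0.2·0.65049 + 0.39·1.4951 = 43.6231.

£43.62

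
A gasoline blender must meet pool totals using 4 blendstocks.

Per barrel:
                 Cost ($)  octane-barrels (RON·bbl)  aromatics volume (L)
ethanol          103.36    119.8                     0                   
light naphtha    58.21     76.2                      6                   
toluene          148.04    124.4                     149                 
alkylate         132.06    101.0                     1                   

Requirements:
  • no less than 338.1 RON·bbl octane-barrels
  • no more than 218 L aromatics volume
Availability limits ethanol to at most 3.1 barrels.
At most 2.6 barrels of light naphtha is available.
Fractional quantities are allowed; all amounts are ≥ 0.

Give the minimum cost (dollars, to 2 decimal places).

$272.12

Let x1 = barrels of ethanol, x2 = barrels of light naphtha, x3 = barrels of toluene, x4 = barrels of alkylate.
Minimize 103.36x1 + 58.21x2 + 148.04x3 + 132.06x4 subject to:
  119.8x1 + 76.2x2 + 124.4x3 + 101x4 ≥ 338.1   (octane-barrels)
  6x2 + 149x3 + 1x4 ≤ 218   (aromatics volume)
  x1 ≤ 3.1
  x2 ≤ 2.6
  x1, x2, x3, x4 ≥ 0.
At the optimum only ethanol, light naphtha are positive (toluene, alkylate = 0). There the octane-barrels and the light naphtha cap constraints are tight.
So ethanol = 1.16845 barrels, light naphtha = 2.6 barrels.
Total cost: 103.36·1.16845 + 58.21·2.6 = 272.1170.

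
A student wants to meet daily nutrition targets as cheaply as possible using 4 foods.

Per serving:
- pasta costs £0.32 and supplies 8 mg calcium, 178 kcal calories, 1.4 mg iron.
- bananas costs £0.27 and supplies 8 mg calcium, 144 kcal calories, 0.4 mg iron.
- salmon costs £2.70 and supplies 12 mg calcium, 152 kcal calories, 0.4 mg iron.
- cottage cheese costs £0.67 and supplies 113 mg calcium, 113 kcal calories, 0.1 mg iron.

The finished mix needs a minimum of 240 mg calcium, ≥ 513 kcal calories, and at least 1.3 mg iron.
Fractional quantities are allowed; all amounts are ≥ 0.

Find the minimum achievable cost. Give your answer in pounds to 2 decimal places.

Treat it as an LP. Let x1 = servings of pasta, x2 = servings of bananas, x3 = servings of salmon, x4 = servings of cottage cheese.
Minimise 0.32x1 + 0.27x2 + 2.7x3 + 0.67x4 s.t.:
  8x1 + 8x2 + 12x3 + 113x4 ≥ 240   (calcium)
  178x1 + 144x2 + 152x3 + 113x4 ≥ 513   (calories)
  1.4x1 + 0.4x2 + 0.4x3 + 0.1x4 ≥ 1.3   (iron)
  x1, x2, x3, x4 ≥ 0.
The optimal basis is {pasta, cottage cheese}; bananas, salmon drop out. The calcium and calories requirements are met with equality.
That vertex is x1 = 1.606, x4 = 2.01.
Objective = 0.32·1.606 + 0.67·2.01 = 1.8606.

£1.86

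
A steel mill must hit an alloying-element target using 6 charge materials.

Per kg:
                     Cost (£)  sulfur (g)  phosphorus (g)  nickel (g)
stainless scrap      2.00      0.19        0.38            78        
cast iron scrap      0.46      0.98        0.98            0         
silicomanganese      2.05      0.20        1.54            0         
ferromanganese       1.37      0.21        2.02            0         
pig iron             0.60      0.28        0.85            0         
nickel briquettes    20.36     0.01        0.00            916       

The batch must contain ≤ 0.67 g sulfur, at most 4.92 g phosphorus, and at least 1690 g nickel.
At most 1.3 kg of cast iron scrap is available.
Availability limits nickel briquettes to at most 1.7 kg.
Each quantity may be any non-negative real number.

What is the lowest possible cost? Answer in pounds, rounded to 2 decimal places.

Let x1 = kg of stainless scrap, x2 = kg of cast iron scrap, x3 = kg of silicomanganese, x4 = kg of ferromanganese, x5 = kg of pig iron, x6 = kg of nickel briquettes.
Minimise 2x1 + 0.46x2 + 2.05x3 + 1.37x4 + 0.6x5 + 20.36x6 with:
  0.19x1 + 0.98x2 + 0.2x3 + 0.21x4 + 0.28x5 + 0.01x6 ≤ 0.67   (sulfur)
  0.38x1 + 0.98x2 + 1.54x3 + 2.02x4 + 0.85x5 ≤ 4.92   (phosphorus)
  78x1 + 916x6 ≥ 1690   (nickel)
  x2 ≤ 1.3
  x6 ≤ 1.7
  x1, x2, x3, x4, x5, x6 ≥ 0.
The optimal basis is {stainless scrap, nickel briquettes}; cast iron scrap, silicomanganese, ferromanganese, pig iron drop out. Binding constraints: nickel and the nickel briquettes cap.
So stainless scrap = 1.703 kg, nickel briquettes = 1.7 kg.
Total cost: 2·1.703 + 20.36·1.7 = 38.0180.

£38.02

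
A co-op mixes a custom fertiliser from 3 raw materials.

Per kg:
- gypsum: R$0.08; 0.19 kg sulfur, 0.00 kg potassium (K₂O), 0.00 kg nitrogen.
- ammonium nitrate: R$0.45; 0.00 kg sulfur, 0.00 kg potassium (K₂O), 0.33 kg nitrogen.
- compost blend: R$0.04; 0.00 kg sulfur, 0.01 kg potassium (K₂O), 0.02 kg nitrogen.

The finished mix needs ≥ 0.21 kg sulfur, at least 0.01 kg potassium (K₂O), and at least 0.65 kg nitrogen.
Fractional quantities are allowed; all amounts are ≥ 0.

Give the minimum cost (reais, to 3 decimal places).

Treat it as an LP. Let x1 = kg of gypsum, x2 = kg of ammonium nitrate, x3 = kg of compost blend.
min 0.08x1 + 0.45x2 + 0.04x3 subject to:
  0.19x1 ≥ 0.21   (sulfur)
  0.01x3 ≥ 0.01   (potassium (K₂O))
  0.33x2 + 0.02x3 ≥ 0.65   (nitrogen)
  x1, x2, x3 ≥ 0.
The optimal mix uses every input. The sulfur, potassium (K₂O), nitrogen requirements are met with equality.
Optimal quantities: gypsum = 1.1053 kg, ammonium nitrate = 1.9091 kg, compost blend = 1 kg.
Cost = 0.08·1.1053 + 0.45·1.9091 + 0.04·1 = 0.98752.

R$0.988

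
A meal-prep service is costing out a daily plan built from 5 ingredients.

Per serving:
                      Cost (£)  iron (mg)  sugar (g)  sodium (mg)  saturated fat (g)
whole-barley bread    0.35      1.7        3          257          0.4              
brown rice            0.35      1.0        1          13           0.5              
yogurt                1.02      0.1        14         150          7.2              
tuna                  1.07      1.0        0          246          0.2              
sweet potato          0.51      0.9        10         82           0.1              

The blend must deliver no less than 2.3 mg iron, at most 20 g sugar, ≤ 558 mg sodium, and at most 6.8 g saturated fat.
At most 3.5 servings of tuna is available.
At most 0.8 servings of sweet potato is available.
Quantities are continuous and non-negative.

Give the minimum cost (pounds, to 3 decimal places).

Set it up as a linear program. Let x1 = servings of whole-barley bread, x2 = servings of brown rice, x3 = servings of yogurt, x4 = servings of tuna, x5 = servings of sweet potato.
Minimize 0.35x1 + 0.35x2 + 1.02x3 + 1.07x4 + 0.51x5 subject to:
  1.7x1 + 1x2 + 0.1x3 + 1x4 + 0.9x5 ≥ 2.3   (iron)
  3x1 + 1x2 + 14x3 + 10x5 ≤ 20   (sugar)
  257x1 + 13x2 + 150x3 + 246x4 + 82x5 ≤ 558   (sodium)
  0.4x1 + 0.5x2 + 7.2x3 + 0.2x4 + 0.1x5 ≤ 6.8   (saturated fat)
  x4 ≤ 3.5
  x5 ≤ 0.8
  x1, x2, x3, x4, x5 ≥ 0.
At the optimum only whole-barley bread is positive (brown rice, yogurt, tuna, sweet potato = 0). The iron requirement is met with equality.
Optimal quantities: whole-barley bread = 1.353 servings.
Objective = 0.35·1.353 = 0.47355.

£0.474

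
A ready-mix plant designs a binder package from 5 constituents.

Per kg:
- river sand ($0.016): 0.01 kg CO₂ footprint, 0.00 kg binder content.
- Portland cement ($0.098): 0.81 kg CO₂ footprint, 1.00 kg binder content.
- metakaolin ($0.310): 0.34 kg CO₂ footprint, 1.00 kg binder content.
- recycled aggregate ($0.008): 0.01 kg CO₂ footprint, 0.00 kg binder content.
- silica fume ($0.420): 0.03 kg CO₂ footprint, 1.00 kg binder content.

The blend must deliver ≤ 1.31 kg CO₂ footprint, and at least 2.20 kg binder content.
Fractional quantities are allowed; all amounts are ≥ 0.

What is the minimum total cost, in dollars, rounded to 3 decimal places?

$0.410

Treat it as an LP. Let x1 = kg of river sand, x2 = kg of Portland cement, x3 = kg of metakaolin, x4 = kg of recycled aggregate, x5 = kg of silica fume.
min 0.016x1 + 0.098x2 + 0.31x3 + 0.008x4 + 0.42x5 s.t.:
  0.01x1 + 0.81x2 + 0.34x3 + 0.01x4 + 0.03x5 ≤ 1.31   (CO₂ footprint)
  1x2 + 1x3 + 1x5 ≥ 2.2   (binder content)
  x1, x2, x3, x4, x5 ≥ 0.
At the optimum only Portland cement, silica fume are positive (river sand, metakaolin, recycled aggregate = 0). The CO₂ footprint and binder content requirements are met with equality.
That vertex is x2 = 1.595, x5 = 0.6051.
Objective = 0.098·1.595 + 0.42·0.6051 = 0.41045.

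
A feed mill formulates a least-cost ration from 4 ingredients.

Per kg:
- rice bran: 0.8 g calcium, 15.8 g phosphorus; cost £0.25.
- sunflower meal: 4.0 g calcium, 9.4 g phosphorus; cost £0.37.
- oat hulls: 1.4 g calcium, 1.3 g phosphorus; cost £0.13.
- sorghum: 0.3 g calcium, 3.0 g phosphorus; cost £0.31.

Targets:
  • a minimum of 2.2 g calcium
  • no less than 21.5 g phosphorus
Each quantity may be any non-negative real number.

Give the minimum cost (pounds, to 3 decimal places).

This is a linear program. Let x1 = kg of rice bran, x2 = kg of sunflower meal, x3 = kg of oat hulls, x4 = kg of sorghum.
Minimize 0.25x1 + 0.37x2 + 0.13x3 + 0.31x4 s.t.:
  0.8x1 + 4x2 + 1.4x3 + 0.3x4 ≥ 2.2   (calcium)
  15.8x1 + 9.4x2 + 1.3x3 + 3x4 ≥ 21.5   (phosphorus)
  x1, x2, x3, x4 ≥ 0.
The cheapest feasible vertex uses only rice bran, sunflower meal; oat hulls, sorghum are not used. Binding constraints: calcium and phosphorus.
Optimal quantities: rice bran = 1.173 kg, sunflower meal = 0.3154 kg.
Total cost: 0.25·1.173 + 0.37·0.3154 = 0.40995.

£0.410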